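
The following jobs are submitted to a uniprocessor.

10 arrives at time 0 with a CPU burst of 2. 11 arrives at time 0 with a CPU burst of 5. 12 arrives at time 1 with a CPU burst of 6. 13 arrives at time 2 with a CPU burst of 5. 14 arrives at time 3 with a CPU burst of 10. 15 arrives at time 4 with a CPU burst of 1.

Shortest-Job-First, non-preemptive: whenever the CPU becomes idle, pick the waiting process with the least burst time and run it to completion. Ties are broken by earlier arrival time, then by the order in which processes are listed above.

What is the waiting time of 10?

Timeline: | 10 0-2 | 11 2-7 | 15 7-8 | 13 8-13 | 12 13-19 | 14 19-29 |
Completion: 10=2  11=7  12=19  13=13  14=29  15=8
Turnaround (C−A): 10=2  11=7  12=18  13=11  14=26  15=4
Waiting(10) = turnaround − burst = 2 − 2 = 0

0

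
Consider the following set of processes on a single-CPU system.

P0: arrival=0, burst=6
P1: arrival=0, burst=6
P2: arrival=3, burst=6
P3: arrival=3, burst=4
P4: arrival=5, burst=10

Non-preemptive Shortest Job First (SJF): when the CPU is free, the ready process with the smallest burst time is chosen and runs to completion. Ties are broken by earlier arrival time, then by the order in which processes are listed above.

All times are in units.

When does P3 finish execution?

10

Timeline: | P0 0-6 | P3 6-10 | P1 10-16 | P2 16-22 | P4 22-32 |
Completion: P0=6  P1=16  P2=22  P3=10  P4=32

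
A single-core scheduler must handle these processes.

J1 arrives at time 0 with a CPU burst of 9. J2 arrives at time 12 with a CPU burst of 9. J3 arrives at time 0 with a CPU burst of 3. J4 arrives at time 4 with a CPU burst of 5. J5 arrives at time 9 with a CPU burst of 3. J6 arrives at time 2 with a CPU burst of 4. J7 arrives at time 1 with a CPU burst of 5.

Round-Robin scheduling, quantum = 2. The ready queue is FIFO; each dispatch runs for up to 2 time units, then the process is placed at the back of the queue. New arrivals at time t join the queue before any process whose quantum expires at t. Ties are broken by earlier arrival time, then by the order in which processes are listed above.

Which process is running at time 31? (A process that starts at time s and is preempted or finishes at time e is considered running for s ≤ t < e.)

J4

Schedule: | J1 0-2 | J3 2-4 | J7 4-6 | J6 6-8 | J1 8-10 | J4 10-12 | J3 12-13 | J7 13-15 | J6 15-17 | J5 17-19 | J1 19-21 | J2 21-23 | J4 23-25 | J7 25-26 | J5 26-27 | J1 27-29 | J2 29-31 | J4 31-32 | J1 32-33 | J2 33-38 |
Completion: J1=33  J2=38  J3=13  J4=32  J5=27  J6=17  J7=26
Turnaround (C−A): J1=33  J2=26  J3=13  J4=28  J5=18  J6=15  J7=25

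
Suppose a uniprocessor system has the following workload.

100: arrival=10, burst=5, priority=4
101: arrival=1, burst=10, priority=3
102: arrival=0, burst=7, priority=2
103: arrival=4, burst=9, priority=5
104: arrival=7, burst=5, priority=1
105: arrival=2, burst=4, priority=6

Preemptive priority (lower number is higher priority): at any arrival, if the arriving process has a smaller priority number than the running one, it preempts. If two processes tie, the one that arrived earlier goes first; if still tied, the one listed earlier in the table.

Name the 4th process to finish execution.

Timeline: | 102 0-7 | 104 7-12 | 101 12-22 | 100 22-27 | 103 27-36 | 105 36-40 |
Completion: 100=27  101=22  102=7  103=36  104=12  105=40
Turnaround (C−A): 100=17  101=21  102=7  103=32  104=5  105=38
Finish order: 102 → 104 → 101 → 100 → 103 → 105

100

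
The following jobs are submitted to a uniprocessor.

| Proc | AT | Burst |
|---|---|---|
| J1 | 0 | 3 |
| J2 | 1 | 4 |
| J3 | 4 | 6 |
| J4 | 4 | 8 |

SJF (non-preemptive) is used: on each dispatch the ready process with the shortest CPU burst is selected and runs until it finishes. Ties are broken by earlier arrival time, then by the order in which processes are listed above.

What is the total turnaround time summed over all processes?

Timeline: | J1 0-3 | J2 3-7 | J3 7-13 | J4 13-21 |
Completion: J1=3  J2=7  J3=13  J4=21
Turnaround (C−A): J1=3  J2=6  J3=9  J4=17
Turnaround = completion − arrival: J1=3, J2=6, J3=9, J4=17
Total turnaround = 3 + 6 + 9 + 17 = 35

35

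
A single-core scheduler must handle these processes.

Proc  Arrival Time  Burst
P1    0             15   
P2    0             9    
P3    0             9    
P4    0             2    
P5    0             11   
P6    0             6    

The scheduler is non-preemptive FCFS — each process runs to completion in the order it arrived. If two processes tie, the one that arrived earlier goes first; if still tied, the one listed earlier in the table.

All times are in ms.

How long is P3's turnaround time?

33

Timeline: | P1 0-15 | P2 15-24 | P3 24-33 | P4 33-35 | P5 35-46 | P6 46-52 |
Completion: P1=15  P2=24  P3=33  P4=35  P5=46  P6=52
Turnaround (C−A): P1=15  P2=24  P3=33  P4=35  P5=46  P6=52
Turnaround(P3) = completion − arrival = 33 − 0 = 33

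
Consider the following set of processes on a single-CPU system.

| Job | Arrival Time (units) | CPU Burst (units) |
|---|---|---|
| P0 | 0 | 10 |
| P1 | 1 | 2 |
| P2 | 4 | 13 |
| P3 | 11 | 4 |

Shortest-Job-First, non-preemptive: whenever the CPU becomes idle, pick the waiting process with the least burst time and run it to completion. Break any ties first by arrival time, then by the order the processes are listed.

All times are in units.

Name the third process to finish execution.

Schedule: | P0 0-10 | P1 10-12 | P3 12-16 | P2 16-29 |
Completion: P0=10  P1=12  P2=29  P3=16
Turnaround (C−A): P0=10  P1=11  P2=25  P3=5
Finish order: P0 → P1 → P3 → P2

P3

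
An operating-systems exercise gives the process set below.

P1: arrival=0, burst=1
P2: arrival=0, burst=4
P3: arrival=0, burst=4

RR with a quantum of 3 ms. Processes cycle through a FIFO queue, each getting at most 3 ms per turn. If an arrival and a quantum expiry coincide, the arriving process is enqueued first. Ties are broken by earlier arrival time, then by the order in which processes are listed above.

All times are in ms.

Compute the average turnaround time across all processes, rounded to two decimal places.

6.00

Schedule: | P1 0-1 | P2 1-4 | P3 4-7 | P2 7-8 | P3 8-9 |
Completion: P1=1  P2=8  P3=9
Turnaround times: P1=1, P2=8, P3=9
Average turnaround = (1+8+9) / 3 = 18/3 = 6.00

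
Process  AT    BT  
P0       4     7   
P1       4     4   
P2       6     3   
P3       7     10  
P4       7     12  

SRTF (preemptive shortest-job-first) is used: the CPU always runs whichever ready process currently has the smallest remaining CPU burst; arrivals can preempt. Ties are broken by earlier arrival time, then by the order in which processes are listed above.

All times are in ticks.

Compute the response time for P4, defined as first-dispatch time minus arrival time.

21

Schedule: | idle 0-4 | P1 4-8 | P2 8-11 | P0 11-18 | P3 18-28 | P4 28-40 |
Completion: P0=18  P1=8  P2=11  P3=28  P4=40
Turnaround (C−A): P0=14  P1=4  P2=5  P3=21  P4=33
Response(P4) = first start − arrival = 28 − 7 = 21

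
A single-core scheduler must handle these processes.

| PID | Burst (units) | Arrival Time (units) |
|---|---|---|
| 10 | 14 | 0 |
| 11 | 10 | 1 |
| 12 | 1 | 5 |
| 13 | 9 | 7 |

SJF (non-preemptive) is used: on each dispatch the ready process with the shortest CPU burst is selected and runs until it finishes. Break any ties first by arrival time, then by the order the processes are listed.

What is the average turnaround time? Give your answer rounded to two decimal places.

Schedule: | 10 0-14 | 12 14-15 | 13 15-24 | 11 24-34 |
Completion: 10=14  11=34  12=15  13=24
Turnaround times: 10=14, 11=33, 12=10, 13=17
Average turnaround = (14+33+10+17) / 4 = 74/4 = 18.50

18.50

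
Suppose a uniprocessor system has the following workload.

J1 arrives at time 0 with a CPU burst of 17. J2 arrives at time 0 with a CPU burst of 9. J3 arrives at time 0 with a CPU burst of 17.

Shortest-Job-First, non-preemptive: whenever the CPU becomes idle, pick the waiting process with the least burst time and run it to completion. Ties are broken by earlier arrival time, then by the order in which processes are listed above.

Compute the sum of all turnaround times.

Schedule: | J2 0-9 | J1 9-26 | J3 26-43 |
Completion: J1=26  J2=9  J3=43
Turnaround (C−A): J1=26  J2=9  J3=43
Turnaround = completion − arrival: J1=26, J2=9, J3=43
Total turnaround = 26 + 9 + 43 = 78

78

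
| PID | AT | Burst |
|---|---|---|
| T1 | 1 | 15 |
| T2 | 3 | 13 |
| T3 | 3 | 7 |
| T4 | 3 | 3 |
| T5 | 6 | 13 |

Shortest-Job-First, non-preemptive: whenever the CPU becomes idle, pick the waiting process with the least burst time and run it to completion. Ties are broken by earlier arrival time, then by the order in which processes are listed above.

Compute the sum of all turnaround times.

Schedule: | idle 0-1 | T1 1-16 | T4 16-19 | T3 19-26 | T2 26-39 | T5 39-52 |
Completion: T1=16  T2=39  T3=26  T4=19  T5=52
Turnaround = completion − arrival: T1=15, T2=36, T3=23, T4=16, T5=46
Total turnaround = 15 + 36 + 23 + 16 + 46 = 136

136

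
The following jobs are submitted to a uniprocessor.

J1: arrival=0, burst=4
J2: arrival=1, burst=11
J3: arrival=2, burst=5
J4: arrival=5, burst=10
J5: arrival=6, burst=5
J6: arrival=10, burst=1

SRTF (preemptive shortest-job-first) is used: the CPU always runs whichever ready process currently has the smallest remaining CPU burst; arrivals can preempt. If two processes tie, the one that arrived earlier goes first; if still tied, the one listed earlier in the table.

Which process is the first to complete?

Gantt: | J1 0-4 | J3 4-9 | J5 9-10 | J6 10-11 | J5 11-15 | J4 15-25 | J2 25-36 |
Completion: J1=4  J2=36  J3=9  J4=25  J5=15  J6=11
Turnaround (C−A): J1=4  J2=35  J3=7  J4=20  J5=9  J6=1
Finish order: J1 → J3 → J6 → J5 → J4 → J2

J1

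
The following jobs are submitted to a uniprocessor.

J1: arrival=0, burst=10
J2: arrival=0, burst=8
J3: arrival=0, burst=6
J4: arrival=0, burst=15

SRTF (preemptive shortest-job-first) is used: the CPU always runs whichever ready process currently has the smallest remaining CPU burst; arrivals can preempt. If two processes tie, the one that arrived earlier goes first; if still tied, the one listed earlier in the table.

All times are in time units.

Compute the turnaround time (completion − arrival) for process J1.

24

Timeline: | J3 0-6 | J2 6-14 | J1 14-24 | J4 24-39 |
Completion: J1=24  J2=14  J3=6  J4=39
Turnaround(J1) = completion − arrival = 24 − 0 = 24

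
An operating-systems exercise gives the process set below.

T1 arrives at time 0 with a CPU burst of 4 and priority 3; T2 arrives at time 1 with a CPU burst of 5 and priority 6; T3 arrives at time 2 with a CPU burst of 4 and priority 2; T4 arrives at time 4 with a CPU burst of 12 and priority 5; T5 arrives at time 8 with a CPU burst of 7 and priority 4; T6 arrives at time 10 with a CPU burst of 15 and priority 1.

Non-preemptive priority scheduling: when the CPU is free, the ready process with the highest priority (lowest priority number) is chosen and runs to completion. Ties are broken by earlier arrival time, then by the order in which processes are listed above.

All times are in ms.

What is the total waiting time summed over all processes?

Schedule: | T1 0-4 | T3 4-8 | T5 8-15 | T6 15-30 | T4 30-42 | T2 42-47 |
Completion: T1=4  T2=47  T3=8  T4=42  T5=15  T6=30
Waiting = turnaround − burst: T1=0, T2=41, T3=2, T4=26, T5=0, T6=5
Total waiting = 0 + 41 + 2 + 26 + 0 + 5 = 74

74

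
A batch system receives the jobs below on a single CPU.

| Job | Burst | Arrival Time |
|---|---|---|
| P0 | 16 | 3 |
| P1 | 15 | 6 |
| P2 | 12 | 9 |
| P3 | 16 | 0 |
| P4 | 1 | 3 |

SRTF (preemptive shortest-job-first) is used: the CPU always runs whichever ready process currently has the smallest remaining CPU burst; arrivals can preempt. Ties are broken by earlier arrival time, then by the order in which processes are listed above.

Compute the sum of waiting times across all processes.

Timeline: | P3 0-3 | P4 3-4 | P3 4-17 | P2 17-29 | P1 29-44 | P0 44-60 |
Completion: P0=60  P1=44  P2=29  P3=17  P4=4
Turnaround (C−A): P0=57  P1=38  P2=20  P3=17  P4=1
Waiting = turnaround − burst: P0=41, P1=23, P2=8, P3=1, P4=0
Total waiting = 41 + 23 + 8 + 1 + 0 = 73

73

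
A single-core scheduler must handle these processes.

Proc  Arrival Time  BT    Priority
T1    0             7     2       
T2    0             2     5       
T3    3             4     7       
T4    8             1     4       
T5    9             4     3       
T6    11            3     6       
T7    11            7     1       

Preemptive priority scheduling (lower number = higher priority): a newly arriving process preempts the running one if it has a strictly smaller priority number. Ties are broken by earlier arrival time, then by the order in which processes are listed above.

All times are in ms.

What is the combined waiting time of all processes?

57

Schedule: | T1 0-7 | T2 7-8 | T4 8-9 | T5 9-11 | T7 11-18 | T5 18-20 | T2 20-21 | T6 21-24 | T3 24-28 |
Completion: T1=7  T2=21  T3=28  T4=9  T5=20  T6=24  T7=18
Waiting = turnaround − burst: T1=0, T2=19, T3=21, T4=0, T5=7, T6=10, T7=0
Total waiting = 0 + 19 + 21 + 0 + 7 + 10 + 0 = 57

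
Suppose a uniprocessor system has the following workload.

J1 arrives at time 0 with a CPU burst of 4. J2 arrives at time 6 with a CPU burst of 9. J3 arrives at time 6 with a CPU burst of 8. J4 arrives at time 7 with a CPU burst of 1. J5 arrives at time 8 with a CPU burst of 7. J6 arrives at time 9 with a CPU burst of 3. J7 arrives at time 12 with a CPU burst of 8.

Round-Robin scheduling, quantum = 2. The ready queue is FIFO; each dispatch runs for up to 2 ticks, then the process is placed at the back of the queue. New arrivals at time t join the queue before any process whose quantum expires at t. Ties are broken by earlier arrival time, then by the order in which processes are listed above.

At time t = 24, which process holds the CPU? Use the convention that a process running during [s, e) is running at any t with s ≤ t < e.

J2

Gantt: | J1 0-4 | idle 4-6 | J2 6-8 | J3 8-10 | J4 10-11 | J5 11-13 | J2 13-15 | J6 15-17 | J3 17-19 | J7 19-21 | J5 21-23 | J2 23-25 | J6 25-26 | J3 26-28 | J7 28-30 | J5 30-32 | J2 32-34 | J3 34-36 | J7 36-38 | J5 38-39 | J2 39-40 | J7 40-42 |
Completion: J1=4  J2=40  J3=36  J4=11  J5=39  J6=26  J7=42
Turnaround (C−A): J1=4  J2=34  J3=30  J4=4  J5=31  J6=17  J7=30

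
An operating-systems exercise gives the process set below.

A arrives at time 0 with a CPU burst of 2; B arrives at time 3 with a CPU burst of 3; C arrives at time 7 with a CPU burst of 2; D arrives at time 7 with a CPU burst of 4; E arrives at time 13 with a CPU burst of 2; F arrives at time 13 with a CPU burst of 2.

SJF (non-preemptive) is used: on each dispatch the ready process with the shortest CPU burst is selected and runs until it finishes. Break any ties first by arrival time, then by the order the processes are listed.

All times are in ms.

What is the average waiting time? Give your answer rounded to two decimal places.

Schedule: | A 0-2 | idle 2-3 | B 3-6 | idle 6-7 | C 7-9 | D 9-13 | E 13-15 | F 15-17 |
Completion: A=2  B=6  C=9  D=13  E=15  F=17
Turnaround (C−A): A=2  B=3  C=2  D=6  E=2  F=4
Waiting times: A=0, B=0, C=0, D=2, E=0, F=2
Average waiting = (0+0+0+2+0+2) / 6 = 4/6 = 0.67

0.67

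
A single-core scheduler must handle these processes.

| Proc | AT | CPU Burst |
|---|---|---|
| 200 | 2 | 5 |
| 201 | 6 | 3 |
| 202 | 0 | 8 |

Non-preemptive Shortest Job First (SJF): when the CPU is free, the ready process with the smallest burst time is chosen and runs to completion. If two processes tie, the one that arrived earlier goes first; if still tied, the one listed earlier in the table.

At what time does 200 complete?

16

Gantt: | 202 0-8 | 201 8-11 | 200 11-16 |
Completion: 200=16  201=11  202=8
Turnaround (C−A): 200=14  201=5  202=8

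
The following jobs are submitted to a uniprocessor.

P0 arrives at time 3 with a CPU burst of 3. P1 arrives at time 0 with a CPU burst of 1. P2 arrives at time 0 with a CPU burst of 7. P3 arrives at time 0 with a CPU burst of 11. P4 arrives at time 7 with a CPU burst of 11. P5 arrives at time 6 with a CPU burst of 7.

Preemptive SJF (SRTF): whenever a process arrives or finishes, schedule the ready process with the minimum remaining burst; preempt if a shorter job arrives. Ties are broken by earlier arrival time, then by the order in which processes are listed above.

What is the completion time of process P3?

29

Schedule: | P1 0-1 | P2 1-3 | P0 3-6 | P2 6-11 | P5 11-18 | P3 18-29 | P4 29-40 |
Completion: P0=6  P1=1  P2=11  P3=29  P4=40  P5=18
Turnaround (C−A): P0=3  P1=1  P2=11  P3=29  P4=33  P5=12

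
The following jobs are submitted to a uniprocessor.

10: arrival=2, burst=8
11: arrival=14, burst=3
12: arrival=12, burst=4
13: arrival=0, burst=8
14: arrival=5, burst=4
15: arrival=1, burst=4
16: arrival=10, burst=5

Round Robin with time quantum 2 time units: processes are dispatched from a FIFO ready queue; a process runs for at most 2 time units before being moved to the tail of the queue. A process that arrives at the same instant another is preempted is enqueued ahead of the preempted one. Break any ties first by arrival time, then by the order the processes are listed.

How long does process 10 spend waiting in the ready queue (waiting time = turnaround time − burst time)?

Timeline: | 13 0-2 | 15 2-4 | 10 4-6 | 13 6-8 | 15 8-10 | 14 10-12 | 10 12-14 | 13 14-16 | 16 16-18 | 12 18-20 | 14 20-22 | 11 22-24 | 10 24-26 | 13 26-28 | 16 28-30 | 12 30-32 | 11 32-33 | 10 33-35 | 16 35-36 |
Completion: 10=35  11=33  12=32  13=28  14=22  15=10  16=36
Waiting(10) = turnaround − burst = 33 − 8 = 25

25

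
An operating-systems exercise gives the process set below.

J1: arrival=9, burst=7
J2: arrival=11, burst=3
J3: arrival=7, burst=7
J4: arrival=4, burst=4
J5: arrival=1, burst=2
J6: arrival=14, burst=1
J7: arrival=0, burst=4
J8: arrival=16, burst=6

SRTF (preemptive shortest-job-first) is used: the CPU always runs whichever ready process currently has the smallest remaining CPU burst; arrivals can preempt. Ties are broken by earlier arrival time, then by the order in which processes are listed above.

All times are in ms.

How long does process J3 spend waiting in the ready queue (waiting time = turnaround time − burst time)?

Gantt: | J7 0-1 | J5 1-3 | J7 3-6 | J4 6-10 | J3 10-11 | J2 11-14 | J6 14-15 | J3 15-21 | J8 21-27 | J1 27-34 |
Completion: J1=34  J2=14  J3=21  J4=10  J5=3  J6=15  J7=6  J8=27
Turnaround (C−A): J1=25  J2=3  J3=14  J4=6  J5=2  J6=1  J7=6  J8=11
Waiting(J3) = turnaround − burst = 14 − 7 = 7

7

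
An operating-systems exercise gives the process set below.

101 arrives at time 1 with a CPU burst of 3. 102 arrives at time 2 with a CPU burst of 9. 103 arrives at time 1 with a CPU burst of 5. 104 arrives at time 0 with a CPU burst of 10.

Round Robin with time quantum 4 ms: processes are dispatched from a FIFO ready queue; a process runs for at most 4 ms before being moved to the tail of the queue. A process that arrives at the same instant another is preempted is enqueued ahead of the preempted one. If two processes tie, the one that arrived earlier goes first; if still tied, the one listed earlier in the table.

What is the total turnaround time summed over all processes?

76

Gantt: | 104 0-4 | 101 4-7 | 103 7-11 | 102 11-15 | 104 15-19 | 103 19-20 | 102 20-24 | 104 24-26 | 102 26-27 |
Completion: 101=7  102=27  103=20  104=26
Turnaround = completion − arrival: 101=6, 102=25, 103=19, 104=26
Total turnaround = 6 + 25 + 19 + 26 = 76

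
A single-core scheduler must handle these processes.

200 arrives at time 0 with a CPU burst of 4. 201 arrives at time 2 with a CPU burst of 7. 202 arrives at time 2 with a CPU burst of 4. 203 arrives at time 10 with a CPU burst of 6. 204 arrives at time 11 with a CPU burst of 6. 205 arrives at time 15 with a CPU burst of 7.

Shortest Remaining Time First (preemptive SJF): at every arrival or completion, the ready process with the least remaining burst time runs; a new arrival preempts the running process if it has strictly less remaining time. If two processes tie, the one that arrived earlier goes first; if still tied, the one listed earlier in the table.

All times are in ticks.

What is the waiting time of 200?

0

Schedule: | 200 0-4 | 202 4-8 | 201 8-15 | 203 15-21 | 204 21-27 | 205 27-34 |
Completion: 200=4  201=15  202=8  203=21  204=27  205=34
Turnaround (C−A): 200=4  201=13  202=6  203=11  204=16  205=19
Waiting(200) = turnaround − burst = 4 − 4 = 0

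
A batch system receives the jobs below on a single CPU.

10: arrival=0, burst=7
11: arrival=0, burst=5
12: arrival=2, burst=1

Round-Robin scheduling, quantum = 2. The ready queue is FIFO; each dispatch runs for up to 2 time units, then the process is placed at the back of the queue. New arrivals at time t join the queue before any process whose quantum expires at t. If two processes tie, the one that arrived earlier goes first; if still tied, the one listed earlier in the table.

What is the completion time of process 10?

Timeline: | 10 0-2 | 11 2-4 | 12 4-5 | 10 5-7 | 11 7-9 | 10 9-11 | 11 11-12 | 10 12-13 |
Completion: 10=13  11=12  12=5
Turnaround (C−A): 10=13  11=12  12=3

13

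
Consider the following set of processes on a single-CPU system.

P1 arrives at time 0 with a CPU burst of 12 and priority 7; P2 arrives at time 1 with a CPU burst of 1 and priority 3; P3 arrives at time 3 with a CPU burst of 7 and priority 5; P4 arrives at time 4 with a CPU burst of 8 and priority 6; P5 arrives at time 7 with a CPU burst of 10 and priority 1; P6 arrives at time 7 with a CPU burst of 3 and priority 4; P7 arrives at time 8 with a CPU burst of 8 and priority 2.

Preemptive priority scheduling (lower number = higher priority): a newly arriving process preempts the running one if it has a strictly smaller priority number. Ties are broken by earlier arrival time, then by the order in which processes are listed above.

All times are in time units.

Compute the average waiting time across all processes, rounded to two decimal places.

Gantt: | P1 0-1 | P2 1-2 | P1 2-3 | P3 3-7 | P5 7-17 | P7 17-25 | P6 25-28 | P3 28-31 | P4 31-39 | P1 39-49 |
Completion: P1=49  P2=2  P3=31  P4=39  P5=17  P6=28  P7=25
Turnaround (C−A): P1=49  P2=1  P3=28  P4=35  P5=10  P6=21  P7=17
Waiting times: P1=37, P2=0, P3=21, P4=27, P5=0, P6=18, P7=9
Average waiting = (37+0+21+27+0+18+9) / 7 = 112/7 = 16.00

16.00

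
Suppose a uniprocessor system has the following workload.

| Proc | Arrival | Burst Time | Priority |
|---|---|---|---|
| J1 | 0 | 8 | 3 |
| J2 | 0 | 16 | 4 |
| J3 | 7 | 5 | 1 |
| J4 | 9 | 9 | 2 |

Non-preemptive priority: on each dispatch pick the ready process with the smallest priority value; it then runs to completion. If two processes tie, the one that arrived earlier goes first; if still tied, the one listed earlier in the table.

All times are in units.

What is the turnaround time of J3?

6

Timeline: | J1 0-8 | J3 8-13 | J4 13-22 | J2 22-38 |
Completion: J1=8  J2=38  J3=13  J4=22
Turnaround(J3) = completion − arrival = 13 − 7 = 6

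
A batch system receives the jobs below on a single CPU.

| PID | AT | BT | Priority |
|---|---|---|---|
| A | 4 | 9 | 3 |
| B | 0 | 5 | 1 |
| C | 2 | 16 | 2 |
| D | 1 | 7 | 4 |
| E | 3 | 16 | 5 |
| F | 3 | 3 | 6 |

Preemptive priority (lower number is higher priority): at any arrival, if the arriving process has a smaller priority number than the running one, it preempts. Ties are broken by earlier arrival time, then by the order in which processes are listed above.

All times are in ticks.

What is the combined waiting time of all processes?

133

Schedule: | B 0-5 | C 5-21 | A 21-30 | D 30-37 | E 37-53 | F 53-56 |
Completion: A=30  B=5  C=21  D=37  E=53  F=56
Waiting = turnaround − burst: A=17, B=0, C=3, D=29, E=34, F=50
Total waiting = 17 + 0 + 3 + 29 + 34 + 50 = 133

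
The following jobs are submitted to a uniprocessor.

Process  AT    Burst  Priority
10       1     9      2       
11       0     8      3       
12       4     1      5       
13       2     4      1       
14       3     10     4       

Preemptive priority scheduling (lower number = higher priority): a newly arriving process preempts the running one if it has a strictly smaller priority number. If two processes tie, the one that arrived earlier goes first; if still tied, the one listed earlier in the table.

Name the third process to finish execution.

Gantt: | 11 0-1 | 10 1-2 | 13 2-6 | 10 6-14 | 11 14-21 | 14 21-31 | 12 31-32 |
Completion: 10=14  11=21  12=32  13=6  14=31
Turnaround (C−A): 10=13  11=21  12=28  13=4  14=28
Finish order: 13 → 10 → 11 → 14 → 12

11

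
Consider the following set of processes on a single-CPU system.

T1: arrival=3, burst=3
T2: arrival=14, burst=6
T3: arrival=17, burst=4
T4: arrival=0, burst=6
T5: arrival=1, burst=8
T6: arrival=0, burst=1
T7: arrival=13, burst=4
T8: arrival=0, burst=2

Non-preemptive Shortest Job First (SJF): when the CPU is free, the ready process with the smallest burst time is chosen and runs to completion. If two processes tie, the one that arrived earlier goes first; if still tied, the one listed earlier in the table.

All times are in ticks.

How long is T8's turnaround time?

Schedule: | T6 0-1 | T8 1-3 | T1 3-6 | T4 6-12 | T5 12-20 | T7 20-24 | T3 24-28 | T2 28-34 |
Completion: T1=6  T2=34  T3=28  T4=12  T5=20  T6=1  T7=24  T8=3
Turnaround(T8) = completion − arrival = 3 − 0 = 3

3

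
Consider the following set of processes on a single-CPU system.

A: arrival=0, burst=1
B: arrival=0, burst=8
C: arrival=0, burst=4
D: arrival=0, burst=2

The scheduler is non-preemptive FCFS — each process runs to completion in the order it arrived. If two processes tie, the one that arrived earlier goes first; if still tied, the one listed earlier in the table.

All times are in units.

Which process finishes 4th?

Timeline: | A 0-1 | B 1-9 | C 9-13 | D 13-15 |
Completion: A=1  B=9  C=13  D=15
Turnaround (C−A): A=1  B=9  C=13  D=15
Finish order: A → B → C → D

D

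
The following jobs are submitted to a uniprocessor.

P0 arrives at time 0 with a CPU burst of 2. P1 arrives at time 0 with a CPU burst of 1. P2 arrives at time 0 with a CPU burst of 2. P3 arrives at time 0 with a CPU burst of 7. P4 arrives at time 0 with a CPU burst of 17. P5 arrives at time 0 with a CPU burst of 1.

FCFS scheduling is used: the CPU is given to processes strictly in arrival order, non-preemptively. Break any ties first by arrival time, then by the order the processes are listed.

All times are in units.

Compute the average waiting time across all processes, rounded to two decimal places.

8.50

Schedule: | P0 0-2 | P1 2-3 | P2 3-5 | P3 5-12 | P4 12-29 | P5 29-30 |
Completion: P0=2  P1=3  P2=5  P3=12  P4=29  P5=30
Waiting times: P0=0, P1=2, P2=3, P3=5, P4=12, P5=29
Average waiting = (0+2+3+5+12+29) / 6 = 51/6 = 8.50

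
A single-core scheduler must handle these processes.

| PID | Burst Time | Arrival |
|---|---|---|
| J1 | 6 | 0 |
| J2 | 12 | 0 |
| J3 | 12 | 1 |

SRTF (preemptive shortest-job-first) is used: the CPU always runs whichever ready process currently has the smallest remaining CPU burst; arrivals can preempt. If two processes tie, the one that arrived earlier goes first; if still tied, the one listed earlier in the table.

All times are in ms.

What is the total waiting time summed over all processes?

Gantt: | J1 0-6 | J2 6-18 | J3 18-30 |
Completion: J1=6  J2=18  J3=30
Waiting = turnaround − burst: J1=0, J2=6, J3=17
Total waiting = 0 + 6 + 17 = 23

23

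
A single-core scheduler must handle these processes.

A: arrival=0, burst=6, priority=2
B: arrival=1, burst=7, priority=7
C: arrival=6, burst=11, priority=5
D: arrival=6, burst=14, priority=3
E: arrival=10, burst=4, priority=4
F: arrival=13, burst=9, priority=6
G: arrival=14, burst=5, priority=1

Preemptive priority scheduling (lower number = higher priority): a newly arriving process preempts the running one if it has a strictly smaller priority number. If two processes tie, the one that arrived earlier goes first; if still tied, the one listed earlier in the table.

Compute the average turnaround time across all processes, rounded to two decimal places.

24.86

Schedule: | A 0-6 | D 6-14 | G 14-19 | D 19-25 | E 25-29 | C 29-40 | F 40-49 | B 49-56 |
Completion: A=6  B=56  C=40  D=25  E=29  F=49  G=19
Turnaround (C−A): A=6  B=55  C=34  D=19  E=19  F=36  G=5
Turnaround times: A=6, B=55, C=34, D=19, E=19, F=36, G=5
Average turnaround = (6+55+34+19+19+36+5) / 7 = 174/7 = 24.86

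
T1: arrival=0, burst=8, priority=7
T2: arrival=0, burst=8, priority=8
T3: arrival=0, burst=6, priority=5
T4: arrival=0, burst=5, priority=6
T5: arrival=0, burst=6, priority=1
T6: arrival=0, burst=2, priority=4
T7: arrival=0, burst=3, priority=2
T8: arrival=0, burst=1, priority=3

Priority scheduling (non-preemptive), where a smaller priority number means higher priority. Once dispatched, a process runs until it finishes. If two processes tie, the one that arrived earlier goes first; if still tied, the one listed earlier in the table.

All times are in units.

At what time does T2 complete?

39

Gantt: | T5 0-6 | T7 6-9 | T8 9-10 | T6 10-12 | T3 12-18 | T4 18-23 | T1 23-31 | T2 31-39 |
Completion: T1=31  T2=39  T3=18  T4=23  T5=6  T6=12  T7=9  T8=10
Turnaround (C−A): T1=31  T2=39  T3=18  T4=23  T5=6  T6=12  T7=9  T8=10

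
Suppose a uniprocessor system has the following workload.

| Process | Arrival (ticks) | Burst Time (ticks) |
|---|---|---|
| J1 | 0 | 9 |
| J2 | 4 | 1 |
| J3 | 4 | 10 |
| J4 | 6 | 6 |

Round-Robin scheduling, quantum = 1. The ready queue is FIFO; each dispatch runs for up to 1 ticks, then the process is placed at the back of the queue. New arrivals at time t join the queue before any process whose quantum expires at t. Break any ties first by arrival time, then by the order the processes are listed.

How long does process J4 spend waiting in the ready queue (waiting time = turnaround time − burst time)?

Gantt: | J1 0-4 | J2 4-5 | J3 5-6 | J1 6-7 | J4 7-8 | J3 8-9 | J1 9-10 | J4 10-11 | J3 11-12 | J1 12-13 | J4 13-14 | J3 14-15 | J1 15-16 | J4 16-17 | J3 17-18 | J1 18-19 | J4 19-20 | J3 20-21 | J4 21-22 | J3 22-26 |
Completion: J1=19  J2=5  J3=26  J4=22
Waiting(J4) = turnaround − burst = 16 − 6 = 10

10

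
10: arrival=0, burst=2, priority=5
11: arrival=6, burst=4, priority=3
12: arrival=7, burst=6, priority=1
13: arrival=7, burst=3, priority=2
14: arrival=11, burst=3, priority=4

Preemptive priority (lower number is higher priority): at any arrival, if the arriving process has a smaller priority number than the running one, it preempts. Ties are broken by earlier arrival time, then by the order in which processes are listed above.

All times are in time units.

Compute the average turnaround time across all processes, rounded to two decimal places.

8.20

Schedule: | 10 0-2 | idle 2-6 | 11 6-7 | 12 7-13 | 13 13-16 | 11 16-19 | 14 19-22 |
Completion: 10=2  11=19  12=13  13=16  14=22
Turnaround (C−A): 10=2  11=13  12=6  13=9  14=11
Turnaround times: 10=2, 11=13, 12=6, 13=9, 14=11
Average turnaround = (2+13+6+9+11) / 5 = 41/5 = 8.20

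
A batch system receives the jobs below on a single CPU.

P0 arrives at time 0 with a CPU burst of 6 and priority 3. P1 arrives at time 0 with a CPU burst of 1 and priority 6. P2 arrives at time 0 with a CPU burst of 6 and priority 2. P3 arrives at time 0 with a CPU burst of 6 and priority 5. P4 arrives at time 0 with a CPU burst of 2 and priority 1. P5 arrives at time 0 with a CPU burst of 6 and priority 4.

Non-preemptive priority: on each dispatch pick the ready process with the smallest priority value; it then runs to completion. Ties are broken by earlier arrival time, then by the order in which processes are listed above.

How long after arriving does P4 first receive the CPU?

0

Timeline: | P4 0-2 | P2 2-8 | P0 8-14 | P5 14-20 | P3 20-26 | P1 26-27 |
Completion: P0=14  P1=27  P2=8  P3=26  P4=2  P5=20
Response(P4) = first start − arrival = 0 − 0 = 0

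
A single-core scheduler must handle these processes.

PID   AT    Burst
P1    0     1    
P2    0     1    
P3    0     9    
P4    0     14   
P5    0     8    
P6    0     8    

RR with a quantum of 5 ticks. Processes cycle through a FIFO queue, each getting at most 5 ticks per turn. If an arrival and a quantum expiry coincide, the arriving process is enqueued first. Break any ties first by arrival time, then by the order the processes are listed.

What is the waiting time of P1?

Gantt: | P1 0-1 | P2 1-2 | P3 2-7 | P4 7-12 | P5 12-17 | P6 17-22 | P3 22-26 | P4 26-31 | P5 31-34 | P6 34-37 | P4 37-41 |
Completion: P1=1  P2=2  P3=26  P4=41  P5=34  P6=37
Waiting(P1) = turnaround − burst = 1 − 1 = 0

0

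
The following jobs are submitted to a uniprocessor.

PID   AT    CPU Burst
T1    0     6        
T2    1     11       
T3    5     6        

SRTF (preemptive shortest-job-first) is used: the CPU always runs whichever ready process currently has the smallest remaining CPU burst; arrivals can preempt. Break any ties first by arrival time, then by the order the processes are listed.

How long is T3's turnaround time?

Schedule: | T1 0-6 | T3 6-12 | T2 12-23 |
Completion: T1=6  T2=23  T3=12
Turnaround(T3) = completion − arrival = 12 − 5 = 7

7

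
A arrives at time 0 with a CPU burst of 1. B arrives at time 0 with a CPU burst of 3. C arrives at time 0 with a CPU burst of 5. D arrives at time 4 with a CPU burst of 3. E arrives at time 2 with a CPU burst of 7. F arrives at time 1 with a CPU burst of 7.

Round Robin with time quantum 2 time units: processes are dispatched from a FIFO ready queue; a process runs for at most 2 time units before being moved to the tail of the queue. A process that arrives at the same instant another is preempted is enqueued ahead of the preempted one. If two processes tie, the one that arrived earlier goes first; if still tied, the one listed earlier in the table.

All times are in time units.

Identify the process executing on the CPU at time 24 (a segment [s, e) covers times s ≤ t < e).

F

Timeline: | A 0-1 | B 1-3 | C 3-5 | F 5-7 | E 7-9 | B 9-10 | D 10-12 | C 12-14 | F 14-16 | E 16-18 | D 18-19 | C 19-20 | F 20-22 | E 22-24 | F 24-25 | E 25-26 |
Completion: A=1  B=10  C=20  D=19  E=26  F=25
Turnaround (C−A): A=1  B=10  C=20  D=15  E=24  F=24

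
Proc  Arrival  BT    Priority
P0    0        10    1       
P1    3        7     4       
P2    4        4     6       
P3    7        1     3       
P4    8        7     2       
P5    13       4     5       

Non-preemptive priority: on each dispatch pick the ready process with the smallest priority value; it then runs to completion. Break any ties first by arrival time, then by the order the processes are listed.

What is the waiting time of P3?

Schedule: | P0 0-10 | P4 10-17 | P3 17-18 | P1 18-25 | P5 25-29 | P2 29-33 |
Completion: P0=10  P1=25  P2=33  P3=18  P4=17  P5=29
Waiting(P3) = turnaround − burst = 11 − 1 = 10

10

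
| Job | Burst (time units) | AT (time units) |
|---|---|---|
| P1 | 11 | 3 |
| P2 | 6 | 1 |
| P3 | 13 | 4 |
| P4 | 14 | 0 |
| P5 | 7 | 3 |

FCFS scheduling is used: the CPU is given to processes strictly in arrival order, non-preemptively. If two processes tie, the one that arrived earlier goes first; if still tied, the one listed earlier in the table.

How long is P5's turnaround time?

35

Schedule: | P4 0-14 | P2 14-20 | P1 20-31 | P5 31-38 | P3 38-51 |
Completion: P1=31  P2=20  P3=51  P4=14  P5=38
Turnaround(P5) = completion − arrival = 38 − 3 = 35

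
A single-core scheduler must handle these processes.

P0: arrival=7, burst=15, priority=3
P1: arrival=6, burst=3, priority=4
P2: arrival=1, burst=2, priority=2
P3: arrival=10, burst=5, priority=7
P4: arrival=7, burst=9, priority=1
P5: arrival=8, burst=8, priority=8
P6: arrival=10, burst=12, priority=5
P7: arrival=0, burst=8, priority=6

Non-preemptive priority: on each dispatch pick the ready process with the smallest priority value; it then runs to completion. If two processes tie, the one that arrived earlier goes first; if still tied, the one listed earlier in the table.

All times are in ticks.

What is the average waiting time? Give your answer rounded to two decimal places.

21.13

Schedule: | P7 0-8 | P4 8-17 | P2 17-19 | P0 19-34 | P1 34-37 | P6 37-49 | P3 49-54 | P5 54-62 |
Completion: P0=34  P1=37  P2=19  P3=54  P4=17  P5=62  P6=49  P7=8
Waiting times: P0=12, P1=28, P2=16, P3=39, P4=1, P5=46, P6=27, P7=0
Average waiting = (12+28+16+39+1+46+27+0) / 8 = 169/8 = 21.13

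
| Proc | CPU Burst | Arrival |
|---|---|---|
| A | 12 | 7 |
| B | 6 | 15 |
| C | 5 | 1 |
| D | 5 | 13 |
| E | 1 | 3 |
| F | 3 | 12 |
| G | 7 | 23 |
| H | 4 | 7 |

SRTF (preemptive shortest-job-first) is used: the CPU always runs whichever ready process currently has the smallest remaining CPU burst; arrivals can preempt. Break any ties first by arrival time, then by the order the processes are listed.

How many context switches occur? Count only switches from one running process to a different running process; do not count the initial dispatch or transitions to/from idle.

Schedule: | idle 0-1 | C 1-3 | E 3-4 | C 4-7 | H 7-11 | A 11-12 | F 12-15 | D 15-20 | B 20-26 | G 26-33 | A 33-44 |
Completion: A=44  B=26  C=7  D=20  E=4  F=15  G=33  H=11

9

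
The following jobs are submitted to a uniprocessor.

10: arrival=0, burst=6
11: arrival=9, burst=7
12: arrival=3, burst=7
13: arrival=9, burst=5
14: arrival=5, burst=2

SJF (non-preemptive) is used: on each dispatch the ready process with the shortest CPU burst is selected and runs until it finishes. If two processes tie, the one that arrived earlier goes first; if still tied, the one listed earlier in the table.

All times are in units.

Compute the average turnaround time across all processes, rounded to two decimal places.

10.00

Timeline: | 10 0-6 | 14 6-8 | 12 8-15 | 13 15-20 | 11 20-27 |
Completion: 10=6  11=27  12=15  13=20  14=8
Turnaround times: 10=6, 11=18, 12=12, 13=11, 14=3
Average turnaround = (6+18+12+11+3) / 5 = 50/5 = 10.00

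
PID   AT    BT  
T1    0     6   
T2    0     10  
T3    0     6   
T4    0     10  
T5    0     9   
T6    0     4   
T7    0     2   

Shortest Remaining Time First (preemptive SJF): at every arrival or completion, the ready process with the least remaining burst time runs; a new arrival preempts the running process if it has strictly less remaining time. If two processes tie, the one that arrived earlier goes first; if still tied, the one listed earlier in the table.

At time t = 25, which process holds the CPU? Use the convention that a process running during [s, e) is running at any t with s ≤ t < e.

T5

Gantt: | T7 0-2 | T6 2-6 | T1 6-12 | T3 12-18 | T5 18-27 | T2 27-37 | T4 37-47 |
Completion: T1=12  T2=37  T3=18  T4=47  T5=27  T6=6  T7=2
Turnaround (C−A): T1=12  T2=37  T3=18  T4=47  T5=27  T6=6  T7=2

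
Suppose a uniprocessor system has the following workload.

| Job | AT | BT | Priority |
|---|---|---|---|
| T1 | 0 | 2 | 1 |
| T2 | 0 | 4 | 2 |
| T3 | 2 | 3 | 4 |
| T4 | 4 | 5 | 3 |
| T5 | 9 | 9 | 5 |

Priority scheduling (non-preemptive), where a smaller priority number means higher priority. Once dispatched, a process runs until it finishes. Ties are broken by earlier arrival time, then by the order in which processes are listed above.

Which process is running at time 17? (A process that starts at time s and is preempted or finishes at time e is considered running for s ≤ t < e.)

T5

Timeline: | T1 0-2 | T2 2-6 | T4 6-11 | T3 11-14 | T5 14-23 |
Completion: T1=2  T2=6  T3=14  T4=11  T5=23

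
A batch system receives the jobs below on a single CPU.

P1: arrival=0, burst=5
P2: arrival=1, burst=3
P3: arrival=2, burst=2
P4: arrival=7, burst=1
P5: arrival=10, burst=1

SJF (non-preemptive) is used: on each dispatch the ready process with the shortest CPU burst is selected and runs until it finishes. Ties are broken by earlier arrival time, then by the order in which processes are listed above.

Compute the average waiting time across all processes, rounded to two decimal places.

2.20

Gantt: | P1 0-5 | P3 5-7 | P4 7-8 | P2 8-11 | P5 11-12 |
Completion: P1=5  P2=11  P3=7  P4=8  P5=12
Turnaround (C−A): P1=5  P2=10  P3=5  P4=1  P5=2
Waiting times: P1=0, P2=7, P3=3, P4=0, P5=1
Average waiting = (0+7+3+0+1) / 5 = 11/5 = 2.20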